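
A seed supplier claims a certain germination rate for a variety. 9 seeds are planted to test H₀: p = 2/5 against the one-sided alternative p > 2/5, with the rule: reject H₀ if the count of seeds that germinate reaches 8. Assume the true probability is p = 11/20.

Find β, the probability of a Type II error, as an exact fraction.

123069745737/128000000000

A Type II error is failing to reject when Ha holds: with p = 11/20, β = P(K ≤ 7).
Summing C(9,j)·(11/20)^j·(9/20)^{9-j} for j = 0..7 gives 123069745737/128000000000.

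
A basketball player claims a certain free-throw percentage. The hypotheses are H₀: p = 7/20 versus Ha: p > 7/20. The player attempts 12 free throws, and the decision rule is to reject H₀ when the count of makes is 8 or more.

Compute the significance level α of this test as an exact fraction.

10447854386753/409600000000000

The Type I error probability is α = P(K ≥ 8) computed under H₀, where K ~ Binomial(12, 7/20).
Adding the binomial terms for j = 8 through 12 with p = 7/20 yields 10447854386753/409600000000000.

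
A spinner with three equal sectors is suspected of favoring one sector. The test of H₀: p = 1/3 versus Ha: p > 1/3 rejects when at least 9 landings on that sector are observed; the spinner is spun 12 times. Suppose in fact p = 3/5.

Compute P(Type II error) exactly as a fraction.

37825328/48828125

β = P(fail to reject H₀ | Ha true) = P(S ≤ 8 | p = 3/5), S ~ Binomial(12, 3/5).
Summing C(12,j)·(3/5)^j·(2/5)^{12-j} for j = 0..8 gives 37825328/48828125.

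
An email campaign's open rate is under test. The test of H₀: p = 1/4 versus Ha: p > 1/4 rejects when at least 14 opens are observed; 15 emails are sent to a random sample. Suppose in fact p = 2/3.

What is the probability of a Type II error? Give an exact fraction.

β = P(fail to reject H₀ | Ha true) = P(K ≤ 13 | p = 2/3), K ~ Binomial(15, 2/3).
Adding the binomial probabilities P(K=0)+…+P(K=13) at p = 2/3 gives 14070379/14348907.

14070379/14348907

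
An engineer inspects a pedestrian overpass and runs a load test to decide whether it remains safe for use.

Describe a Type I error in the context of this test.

With the conventional null hypothesis that the structure meets the required load capacity (safe):
A Type I error is rejecting H₀ when H₀ is true.
Here that means closing the structure for repairs when actually the structure meets the required load capacity (safe).

A Type I error would mean concluding that the structure is structurally deficient when in fact the structure meets the required load capacity (safe).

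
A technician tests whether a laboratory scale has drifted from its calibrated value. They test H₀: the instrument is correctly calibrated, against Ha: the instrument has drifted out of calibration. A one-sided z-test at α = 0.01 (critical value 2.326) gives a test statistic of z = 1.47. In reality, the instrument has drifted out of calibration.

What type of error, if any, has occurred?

Since z = 1.47 ≤ z* = 2.326, H₀ is not rejected.
H₀ is false (actually the instrument has drifted out of calibration).
Failing to reject a false H₀ is a Type II error.

Type II error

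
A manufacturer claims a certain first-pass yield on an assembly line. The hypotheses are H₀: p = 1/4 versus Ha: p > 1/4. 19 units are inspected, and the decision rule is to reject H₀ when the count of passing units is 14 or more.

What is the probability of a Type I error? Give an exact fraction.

395915/34359738368

α = P(reject H₀ | H₀ true) = P(S ≥ 14 | p = 1/4), with S ~ Binomial(19, 1/4).
P(S ≥ 14) = Σ_{j=14}^{19} C(19,j)·(1/4)^j·(3/4)^{19-j} = 395915/34359738368.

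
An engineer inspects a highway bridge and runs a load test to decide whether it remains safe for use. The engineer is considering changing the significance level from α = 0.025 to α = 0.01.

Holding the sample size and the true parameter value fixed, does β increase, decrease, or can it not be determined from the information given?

It increases.

Lowering α raises the bar for rejection; under Ha, the test now fails to reject on outcomes it previously would have rejected.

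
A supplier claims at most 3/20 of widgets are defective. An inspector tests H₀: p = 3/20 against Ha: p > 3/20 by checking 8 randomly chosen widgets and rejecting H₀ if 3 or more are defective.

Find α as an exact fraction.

2693447019/25600000000

The significance level is the probability, assuming p = 3/20, of seeing 3 or more defectives in 8 draws.
α = 1 − P(Y ≤ 2) = 1 − 22906552981/25600000000 = 2693447019/25600000000.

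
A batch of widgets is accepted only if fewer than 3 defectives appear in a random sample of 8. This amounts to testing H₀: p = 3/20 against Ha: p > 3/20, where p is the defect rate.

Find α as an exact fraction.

2693447019/25600000000

The significance level is the probability, assuming p = 3/20, of seeing 3 or more defectives in 8 draws.
Computing the lower-tail complement: 1 − 22906552981/25600000000 = 2693447019/25600000000.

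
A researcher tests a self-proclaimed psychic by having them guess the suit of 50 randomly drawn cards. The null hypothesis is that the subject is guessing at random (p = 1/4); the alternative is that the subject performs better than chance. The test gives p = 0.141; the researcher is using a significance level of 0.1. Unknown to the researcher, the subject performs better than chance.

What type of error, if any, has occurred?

Since p = 0.141 ≥ α = 0.1, H₀ is not rejected.
H₀ is false (actually the subject performs better than chance).
Failing to reject a false H₀ is a Type II error.

Type II error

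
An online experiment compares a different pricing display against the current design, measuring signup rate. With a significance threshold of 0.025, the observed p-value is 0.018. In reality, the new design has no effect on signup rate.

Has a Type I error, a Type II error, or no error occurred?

The conventional null hypothesis is that the new design has no effect on signup rate.
Since p = 0.018 < α = 0.025, H₀ is rejected.
H₀ is true (actually the new design has no effect on signup rate).
Rejecting a true H₀ is a Type I error.

Type I error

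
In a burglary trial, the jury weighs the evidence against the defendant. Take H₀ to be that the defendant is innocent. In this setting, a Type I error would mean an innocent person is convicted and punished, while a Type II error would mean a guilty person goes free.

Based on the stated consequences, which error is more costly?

Type I error

The Type I consequence (an innocent person is convicted and punished) is more severe than the Type II consequence (a guilty person goes free).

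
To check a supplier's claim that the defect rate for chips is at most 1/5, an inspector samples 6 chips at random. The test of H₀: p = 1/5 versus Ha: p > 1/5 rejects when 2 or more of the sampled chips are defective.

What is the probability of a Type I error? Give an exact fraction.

1077/3125

α = P(reject H₀ | H₀ true) = P(X ≥ 2 | p = 1/5), X ~ Binomial(6, 1/5).
Computing the lower-tail complement: 1 − 2048/3125 = 1077/3125.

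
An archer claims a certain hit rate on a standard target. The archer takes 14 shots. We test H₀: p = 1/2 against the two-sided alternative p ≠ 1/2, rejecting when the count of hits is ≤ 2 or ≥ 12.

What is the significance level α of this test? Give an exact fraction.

53/4096

Under H₀, K ~ Binomial(14, 1/2); α is the probability of landing in either tail, P(K ≤ 2) + P(K ≥ 12).
Each tail has probability (1 + 14 + 91)/16384; doubling gives α = 212/16384 = 53/4096.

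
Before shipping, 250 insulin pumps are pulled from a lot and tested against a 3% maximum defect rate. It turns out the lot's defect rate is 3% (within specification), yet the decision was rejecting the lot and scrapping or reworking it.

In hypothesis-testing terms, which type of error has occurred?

Type I error

The null hypothesis here is that the lot's defect rate is 3% (within specification).
'Rejecting the lot and scrapping or reworking it' corresponds to rejecting H₀.
H₀ was rejected but H₀ is true — a Type I error (false positive).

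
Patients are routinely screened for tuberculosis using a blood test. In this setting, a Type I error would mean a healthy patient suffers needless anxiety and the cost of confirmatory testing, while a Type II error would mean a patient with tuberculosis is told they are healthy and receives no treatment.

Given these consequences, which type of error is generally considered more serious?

Type II error

The Type II consequence (a patient with tuberculosis is told they are healthy and receives no treatment) is more severe than the Type I consequence (a healthy patient suffers needless anxiety and the cost of confirmatory testing).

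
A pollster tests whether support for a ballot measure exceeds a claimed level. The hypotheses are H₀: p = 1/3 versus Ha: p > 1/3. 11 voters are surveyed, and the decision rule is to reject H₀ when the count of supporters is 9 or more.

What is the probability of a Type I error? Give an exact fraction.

Under H₀, X ~ Binomial(11, 1/3), and α = P(X ≥ 9).
P(X ≥ 9) = Σ_{j=9}^{11} C(11,j)·(1/3)^j·(2/3)^{11-j} = 1/729.

1/729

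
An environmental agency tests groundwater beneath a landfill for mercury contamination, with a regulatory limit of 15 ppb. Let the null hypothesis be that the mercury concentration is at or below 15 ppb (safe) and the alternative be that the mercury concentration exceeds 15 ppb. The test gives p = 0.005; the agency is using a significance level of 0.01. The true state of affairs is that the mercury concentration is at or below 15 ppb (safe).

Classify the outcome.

Since p = 0.005 < α = 0.01, H₀ is rejected.
H₀ is true (actually the mercury concentration is at or below 15 ppb (safe)).
Rejecting a true H₀ is a Type I error.

Type I error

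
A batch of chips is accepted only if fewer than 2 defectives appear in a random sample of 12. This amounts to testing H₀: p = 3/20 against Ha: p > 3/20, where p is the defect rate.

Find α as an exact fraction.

Under H₀, K ~ Binomial(12, 3/20); the Type I error rate is P(K ≥ 2).
Via the complement, α = 1 − Σ_{j=0}^{1} C(12,j)(3/20)^j(17/20)^{12-j} = 2279589495695451/4096000000000000.

2279589495695451/4096000000000000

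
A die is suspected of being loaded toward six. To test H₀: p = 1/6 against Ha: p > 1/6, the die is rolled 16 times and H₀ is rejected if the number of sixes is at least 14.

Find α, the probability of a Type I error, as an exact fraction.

1027/940369969152

α = P(reject H₀ | H₀ true) = P(K ≥ 14 | p = 1/6), with K ~ Binomial(16, 1/6).
Adding the binomial terms for j = 14 through 16 with p = 1/6 yields 1027/940369969152.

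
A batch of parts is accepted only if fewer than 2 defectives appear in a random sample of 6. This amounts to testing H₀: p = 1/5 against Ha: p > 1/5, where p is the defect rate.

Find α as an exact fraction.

α = P(reject H₀ | H₀ true) = P(K ≥ 2 | p = 1/5), K ~ Binomial(6, 1/5).
Via the complement, α = 1 − Σ_{j=0}^{1} C(6,j)(1/5)^j(4/5)^{6-j} = 1077/3125.

1077/3125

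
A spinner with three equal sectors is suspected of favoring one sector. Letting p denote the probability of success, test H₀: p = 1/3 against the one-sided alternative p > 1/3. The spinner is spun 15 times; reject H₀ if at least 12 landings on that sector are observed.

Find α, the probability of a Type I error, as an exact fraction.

4091/14348907

α = P(reject H₀ | H₀ true) = P(K ≥ 12 | p = 1/3), with K ~ Binomial(15, 1/3).
P(K ≥ 12) = Σ_{j=12}^{15} C(15,j)·(1/3)^j·(2/3)^{15-j} = 4091/14348907.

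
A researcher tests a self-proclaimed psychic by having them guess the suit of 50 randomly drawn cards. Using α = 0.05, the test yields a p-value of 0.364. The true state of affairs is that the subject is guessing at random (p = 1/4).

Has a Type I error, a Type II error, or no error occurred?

The conventional null hypothesis is that the subject is guessing at random (p = 1/4).
Since p = 0.364 ≥ α = 0.05, H₀ is not rejected.
H₀ is true (actually the subject is guessing at random (p = 1/4)).
The decision matches the true state — no error.

No error — this is a correct decision.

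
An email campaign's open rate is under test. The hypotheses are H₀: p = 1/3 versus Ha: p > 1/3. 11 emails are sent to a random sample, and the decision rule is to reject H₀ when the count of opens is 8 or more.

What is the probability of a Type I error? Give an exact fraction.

521/59049

α = P(reject H₀ | H₀ true) = P(K ≥ 8 | p = 1/3), with K ~ Binomial(11, 1/3).
P(K ≥ 8) = Σ_{j=8}^{11} C(11,j)·(1/3)^j·(2/3)^{11-j} = 521/59049.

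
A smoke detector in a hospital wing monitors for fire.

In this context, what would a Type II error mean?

A Type II error would mean concluding that there is no fire (or at least failing to establish that there is a fire) when in fact there is a fire.

With the conventional null hypothesis that there is no fire:
A Type II error is failing to reject H₀ when H₀ is false.
Here that means remaining silent when actually there is a fire.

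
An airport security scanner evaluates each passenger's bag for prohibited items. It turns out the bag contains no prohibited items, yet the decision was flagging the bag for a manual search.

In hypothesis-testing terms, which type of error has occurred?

The null hypothesis here is that the bag contains no prohibited items.
'Flagging the bag for a manual search' corresponds to rejecting H₀.
H₀ was rejected but H₀ is true — a Type I error (false positive).

Type I error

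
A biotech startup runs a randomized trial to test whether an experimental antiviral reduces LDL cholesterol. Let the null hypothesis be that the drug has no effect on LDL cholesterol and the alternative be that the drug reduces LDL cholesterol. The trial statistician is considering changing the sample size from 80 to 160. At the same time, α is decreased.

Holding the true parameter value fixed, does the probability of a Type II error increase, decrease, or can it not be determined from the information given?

Cannot be determined from the information given.

The first change alone would make β decrease; the second alone would make β increase. Which effect dominates depends on the magnitudes, which are not given.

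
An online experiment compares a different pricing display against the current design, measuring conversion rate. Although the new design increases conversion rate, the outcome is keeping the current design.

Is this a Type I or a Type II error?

The null hypothesis here is that the new design has no effect on conversion rate.
'Keeping the current design' corresponds to failing to reject H₀.
H₀ was not rejected but H₀ is false — a Type II error (false negative).

Type II error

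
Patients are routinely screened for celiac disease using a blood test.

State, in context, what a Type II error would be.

A Type II error would mean concluding that the patient does not have celiac disease (or at least failing to establish that the patient has celiac disease) when in fact the patient has celiac disease.

With the conventional null hypothesis that the patient does not have celiac disease:
A Type II error is failing to reject H₀ when H₀ is false.
Here that means clearing the patient as negative when actually the patient has celiac disease.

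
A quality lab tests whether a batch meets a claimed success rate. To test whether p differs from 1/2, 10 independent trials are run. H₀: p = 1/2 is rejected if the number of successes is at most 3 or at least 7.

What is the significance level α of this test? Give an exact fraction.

11/32

α = P(K ≤ 3 or K ≥ 7 | p = 1/2), K ~ Binomial(10, 1/2).
By symmetry, α = 2·P(K ≤ 3) = 2·(1 + 10 + 45 + 120)/1024 = 352/1024 = 11/32.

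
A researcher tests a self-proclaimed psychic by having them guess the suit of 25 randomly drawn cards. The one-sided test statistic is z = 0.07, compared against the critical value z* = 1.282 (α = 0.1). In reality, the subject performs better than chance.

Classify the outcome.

Type II error

The conventional null hypothesis is that the subject is guessing at random (p = 1/4).
Since z = 0.07 ≤ z* = 1.282, H₀ is not rejected.
H₀ is false (actually the subject performs better than chance).
Failing to reject a false H₀ is a Type II error.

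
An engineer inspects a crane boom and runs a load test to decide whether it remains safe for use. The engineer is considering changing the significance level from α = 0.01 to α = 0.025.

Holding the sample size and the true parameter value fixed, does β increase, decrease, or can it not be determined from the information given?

It decreases.

Relaxing α lowers the evidence threshold; under Ha, outcomes that previously fell short now trigger rejection.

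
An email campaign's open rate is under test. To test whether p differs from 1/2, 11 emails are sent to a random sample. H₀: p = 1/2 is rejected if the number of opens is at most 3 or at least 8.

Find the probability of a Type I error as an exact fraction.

Under H₀, Y ~ Binomial(11, 1/2); α is the probability of landing in either tail, P(Y ≤ 3) + P(Y ≥ 8).
Each tail has probability (1 + 11 + 55 + 165)/2048; doubling gives α = 464/2048 = 29/128.

29/128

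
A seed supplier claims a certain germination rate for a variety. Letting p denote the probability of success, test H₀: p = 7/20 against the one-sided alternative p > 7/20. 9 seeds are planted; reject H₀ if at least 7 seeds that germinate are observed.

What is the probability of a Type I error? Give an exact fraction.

715658867/64000000000

Under H₀, K ~ Binomial(9, 7/20), and α = P(K ≥ 7).
Summing C(9,j)(7/20)^j(13/20)^{9−j} for j = 7,…,9 gives 715658867/64000000000.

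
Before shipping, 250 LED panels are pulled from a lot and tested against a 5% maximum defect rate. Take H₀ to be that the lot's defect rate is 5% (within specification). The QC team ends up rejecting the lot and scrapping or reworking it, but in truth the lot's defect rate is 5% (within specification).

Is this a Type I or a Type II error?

'Rejecting the lot and scrapping or reworking it' corresponds to rejecting H₀.
H₀ was rejected but H₀ is true — a Type I error (false positive).

Type I error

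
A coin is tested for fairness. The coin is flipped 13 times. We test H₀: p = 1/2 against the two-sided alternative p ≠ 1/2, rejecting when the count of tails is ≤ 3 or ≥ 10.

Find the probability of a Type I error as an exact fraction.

Under H₀, S ~ Binomial(13, 1/2); α is the probability of landing in either tail, P(S ≤ 3) + P(S ≥ 10).
By symmetry, α = 2·P(S ≤ 3) = 2·(1 + 13 + 78 + 286)/8192 = 756/8192 = 189/2048.

189/2048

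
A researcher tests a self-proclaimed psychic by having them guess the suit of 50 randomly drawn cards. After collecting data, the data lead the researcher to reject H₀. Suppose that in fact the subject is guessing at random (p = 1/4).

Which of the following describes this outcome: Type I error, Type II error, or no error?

The conventional null hypothesis here is that the subject is guessing at random (p = 1/4).
H₀ was rejected, but H₀ is actually true.
Rejecting a true null hypothesis is a Type I error (false positive).

Type I error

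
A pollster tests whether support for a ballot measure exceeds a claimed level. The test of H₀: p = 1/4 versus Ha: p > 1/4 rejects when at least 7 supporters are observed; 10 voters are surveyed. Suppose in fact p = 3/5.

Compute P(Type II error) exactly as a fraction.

β = P(fail to reject H₀ | Ha true) = P(X ≤ 6 | p = 3/5), X ~ Binomial(10, 3/5).
Summing C(10,j)·(3/5)^j·(2/5)^{10-j} for j = 0..6 gives 6032416/9765625.

6032416/9765625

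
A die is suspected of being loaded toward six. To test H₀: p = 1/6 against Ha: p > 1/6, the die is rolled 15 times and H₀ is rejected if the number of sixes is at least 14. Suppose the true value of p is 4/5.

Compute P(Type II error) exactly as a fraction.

β = P(fail to reject H₀ | Ha true) = P(X ≤ 13 | p = 4/5), X ~ Binomial(15, 4/5).
Summing C(15,j)·(4/5)^j·(1/5)^{15-j} for j = 0..13 gives 25417304461/30517578125.

25417304461/30517578125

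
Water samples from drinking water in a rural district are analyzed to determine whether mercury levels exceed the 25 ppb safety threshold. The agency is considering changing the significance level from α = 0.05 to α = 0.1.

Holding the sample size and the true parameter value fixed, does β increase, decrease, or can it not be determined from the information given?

A larger α widens the rejection region, so when the alternative is true more outcomes lead to rejection — failing to reject becomes less likely.

It decreases.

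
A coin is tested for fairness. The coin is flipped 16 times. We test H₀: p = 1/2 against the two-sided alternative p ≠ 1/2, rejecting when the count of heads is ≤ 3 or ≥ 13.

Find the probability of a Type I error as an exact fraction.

697/32768

Under H₀, S ~ Binomial(16, 1/2); α is the probability of landing in either tail, P(S ≤ 3) + P(S ≥ 13).
By symmetry, α = 2·P(S ≤ 3) = 2·(1 + 16 + 120 + 560)/65536 = 1394/65536 = 697/32768.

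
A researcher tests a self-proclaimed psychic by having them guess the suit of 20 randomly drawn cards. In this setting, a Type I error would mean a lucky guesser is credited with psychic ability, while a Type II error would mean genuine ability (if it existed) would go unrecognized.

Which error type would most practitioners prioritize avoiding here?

Type I error

The Type I consequence (a lucky guesser is credited with psychic ability) is more severe than the Type II consequence (genuine ability (if it existed) would go unrecognized).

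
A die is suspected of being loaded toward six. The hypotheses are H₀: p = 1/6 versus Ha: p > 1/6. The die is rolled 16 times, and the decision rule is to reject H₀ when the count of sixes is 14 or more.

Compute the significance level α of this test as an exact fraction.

1027/940369969152

α = P(reject H₀ | H₀ true) = P(Y ≥ 14 | p = 1/6), with Y ~ Binomial(16, 1/6).
Summing C(16,j)(1/6)^j(5/6)^{16−j} for j = 14,…,16 gives 1027/940369969152.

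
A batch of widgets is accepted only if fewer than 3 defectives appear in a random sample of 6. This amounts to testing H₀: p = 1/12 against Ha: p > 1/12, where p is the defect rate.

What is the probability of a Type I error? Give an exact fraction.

Under H₀, X ~ Binomial(6, 1/12); the Type I error rate is P(X ≥ 3).
Via the complement, α = 1 − Σ_{j=0}^{2} C(6,j)(1/12)^j(11/12)^{6-j} = 14251/1492992.

14251/1492992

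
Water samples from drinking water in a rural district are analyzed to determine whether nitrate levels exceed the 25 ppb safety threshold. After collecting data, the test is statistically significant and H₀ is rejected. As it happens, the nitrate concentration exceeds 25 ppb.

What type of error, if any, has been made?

No error — this is a correct decision.

The conventional null hypothesis here is that the nitrate concentration is at or below 25 ppb (safe).
The test rejected a false H₀ — the decision matches the true state.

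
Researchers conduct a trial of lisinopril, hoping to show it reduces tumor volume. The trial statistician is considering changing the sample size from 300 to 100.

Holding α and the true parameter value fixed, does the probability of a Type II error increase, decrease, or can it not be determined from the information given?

It increases.

Reducing n widens both sampling distributions, so the test has less ability to distinguish Ha from H₀.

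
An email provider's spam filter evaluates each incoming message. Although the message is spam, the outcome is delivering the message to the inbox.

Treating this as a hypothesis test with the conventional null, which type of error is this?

The null hypothesis here is that the message is legitimate (not spam).
'Delivering the message to the inbox' corresponds to failing to reject H₀.
H₀ was not rejected but H₀ is false — a Type II error (false negative).

Type II error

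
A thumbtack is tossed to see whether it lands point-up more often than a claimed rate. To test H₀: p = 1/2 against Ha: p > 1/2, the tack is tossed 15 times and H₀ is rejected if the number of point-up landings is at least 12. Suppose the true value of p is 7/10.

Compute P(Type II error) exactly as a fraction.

87891509014119/125000000000000

A Type II error is failing to reject when Ha holds: with p = 7/10, β = P(S ≤ 11).
Summing C(15,j)·(7/10)^j·(3/10)^{15-j} for j = 0..11 gives 87891509014119/125000000000000.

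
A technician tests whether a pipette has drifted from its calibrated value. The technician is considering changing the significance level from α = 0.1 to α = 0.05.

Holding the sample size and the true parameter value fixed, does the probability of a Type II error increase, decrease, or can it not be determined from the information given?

A smaller α moves the rejection region further into the tail. With the alternative true, more outcomes now fall outside the rejection region, so failing to reject becomes more likely.

It increases.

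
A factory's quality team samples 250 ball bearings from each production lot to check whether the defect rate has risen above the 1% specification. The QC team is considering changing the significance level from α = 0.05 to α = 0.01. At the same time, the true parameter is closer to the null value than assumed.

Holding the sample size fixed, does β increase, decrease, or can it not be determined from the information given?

It increases.

Lowering α raises the bar for rejection; under Ha, the test now fails to reject on outcomes it previously would have rejected. A smaller departure from H₀ means the test statistic under Ha is distributed closer to where it would be under H₀; rejection becomes less likely. Both changes push β in the same direction.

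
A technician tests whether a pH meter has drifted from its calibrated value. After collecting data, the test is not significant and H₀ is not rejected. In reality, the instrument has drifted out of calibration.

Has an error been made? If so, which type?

Type II error

The conventional null hypothesis here is that the instrument is correctly calibrated.
H₀ was not rejected, but H₀ is actually false.
Failing to reject a false null hypothesis is a Type II error (false negative).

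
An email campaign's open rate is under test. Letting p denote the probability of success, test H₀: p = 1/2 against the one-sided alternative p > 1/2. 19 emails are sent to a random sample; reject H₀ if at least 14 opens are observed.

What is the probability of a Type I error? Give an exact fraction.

2083/65536

The Type I error probability is α = P(Y ≥ 14) computed under H₀, where Y ~ Binomial(19, 1/2).
P(Y ≥ 14) = [C(19,14) + C(19,15) + C(19,16) + C(19,17) + C(19,18) + C(19,19)] / 2^19 = (11628 + 3876 + 969 + 171 + 19 + 1) / 524288 = 16664/524288 = 2083/65536.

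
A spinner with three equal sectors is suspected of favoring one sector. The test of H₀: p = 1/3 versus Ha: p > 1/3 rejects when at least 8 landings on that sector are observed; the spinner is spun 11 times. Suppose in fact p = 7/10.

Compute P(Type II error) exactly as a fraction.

1076094153/2500000000

β = P(fail to reject H₀ | Ha true) = P(X ≤ 7 | p = 7/10), X ~ Binomial(11, 7/10).
Summing C(11,j)·(7/10)^j·(3/10)^{11-j} for j = 0..7 gives 1076094153/2500000000.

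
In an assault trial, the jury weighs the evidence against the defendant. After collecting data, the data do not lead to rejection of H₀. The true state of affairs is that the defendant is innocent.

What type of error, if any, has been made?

Neither — the decision is correct.

The conventional null hypothesis here is that the defendant is innocent.
The test retained a true H₀ — the decision matches the true state.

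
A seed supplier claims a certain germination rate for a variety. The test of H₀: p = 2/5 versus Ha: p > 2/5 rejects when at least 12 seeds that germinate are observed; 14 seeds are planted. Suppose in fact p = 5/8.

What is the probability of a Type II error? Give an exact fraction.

A Type II error is failing to reject when Ha holds: with p = 5/8, β = P(X ≤ 11).
Equivalently, β = 1 − P(X ≥ 12) = 2070361146177/2199023255552.

2070361146177/2199023255552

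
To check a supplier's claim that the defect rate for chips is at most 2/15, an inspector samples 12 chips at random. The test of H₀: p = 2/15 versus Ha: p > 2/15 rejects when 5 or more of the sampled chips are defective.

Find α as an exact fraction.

127817017088/8649755859375

The significance level is the probability, assuming p = 2/15, of seeing 5 or more defectives in 12 draws.
Computing the lower-tail complement: 1 − 8521938842287/8649755859375 = 127817017088/8649755859375.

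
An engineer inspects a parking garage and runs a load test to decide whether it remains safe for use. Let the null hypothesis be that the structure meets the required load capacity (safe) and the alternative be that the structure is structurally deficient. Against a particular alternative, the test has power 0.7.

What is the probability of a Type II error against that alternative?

Power = 1 − β, so β = 1 − 0.7 = 0.3.

0.3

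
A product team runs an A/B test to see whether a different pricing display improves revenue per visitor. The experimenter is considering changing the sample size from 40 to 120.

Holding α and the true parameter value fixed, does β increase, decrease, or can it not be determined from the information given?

A larger sample reduces the standard error, pulling the sampling distribution under Ha further from the non-rejection region.

It decreases.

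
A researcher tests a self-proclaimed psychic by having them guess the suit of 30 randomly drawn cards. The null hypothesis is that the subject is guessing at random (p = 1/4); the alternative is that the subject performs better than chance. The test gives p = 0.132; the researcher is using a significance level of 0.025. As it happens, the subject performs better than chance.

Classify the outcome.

Type II error

Since p = 0.132 ≥ α = 0.025, H₀ is not rejected.
H₀ is false (actually the subject performs better than chance).
Failing to reject a false H₀ is a Type II error.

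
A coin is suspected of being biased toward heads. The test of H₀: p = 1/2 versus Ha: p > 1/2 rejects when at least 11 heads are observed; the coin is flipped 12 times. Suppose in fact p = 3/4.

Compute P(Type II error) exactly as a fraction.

14120011/16777216

A Type II error is failing to reject when Ha holds: with p = 3/4, β = P(X ≤ 10).
Adding the binomial probabilities P(X=0)+…+P(X=10) at p = 3/4 gives 14120011/16777216.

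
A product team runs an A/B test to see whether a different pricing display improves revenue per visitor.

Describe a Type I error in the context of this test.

With the conventional null hypothesis that the new design has no effect on revenue per visitor:
A Type I error is rejecting H₀ when H₀ is true.
Here that means shipping the new feature to all users when actually the new design has no effect on revenue per visitor.

A Type I error would mean concluding that the new design increases revenue per visitor when in fact the new design has no effect on revenue per visitor.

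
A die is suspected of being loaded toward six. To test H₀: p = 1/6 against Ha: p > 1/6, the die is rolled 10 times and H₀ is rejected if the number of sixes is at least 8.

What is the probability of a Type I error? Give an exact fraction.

Under H₀, Y ~ Binomial(10, 1/6), and α = P(Y ≥ 8).
P(Y ≥ 8) = Σ_{j=8}^{10} C(10,j)·(1/6)^j·(5/6)^{10-j} = 49/2519424.

49/2519424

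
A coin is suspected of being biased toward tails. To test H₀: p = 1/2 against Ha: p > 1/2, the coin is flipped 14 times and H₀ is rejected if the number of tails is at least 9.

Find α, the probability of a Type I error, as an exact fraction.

The Type I error probability is α = P(X ≥ 9) computed under H₀, where X ~ Binomial(14, 1/2).
P(X ≥ 9) = [C(14,9) + C(14,10) + C(14,11) + C(14,12) + C(14,13) + C(14,14)] / 2^14 = (2002 + 1001 + 364 + 91 + 14 + 1) / 16384 = 3473/16384.

3473/16384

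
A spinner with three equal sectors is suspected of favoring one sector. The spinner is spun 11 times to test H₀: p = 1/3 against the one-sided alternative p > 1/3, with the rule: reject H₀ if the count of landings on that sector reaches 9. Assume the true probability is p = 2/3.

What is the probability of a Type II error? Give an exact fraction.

1675/2187

β = P(fail to reject H₀ | Ha true) = P(X ≤ 8 | p = 2/3), X ~ Binomial(11, 2/3).
Adding the binomial probabilities P(X=0)+…+P(X=8) at p = 2/3 gives 1675/2187.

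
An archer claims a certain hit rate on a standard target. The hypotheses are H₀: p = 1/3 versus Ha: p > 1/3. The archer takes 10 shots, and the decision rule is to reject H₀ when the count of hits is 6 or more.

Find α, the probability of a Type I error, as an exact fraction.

The Type I error probability is α = P(X ≥ 6) computed under H₀, where X ~ Binomial(10, 1/3).
P(X ≥ 6) = Σ_{j=6}^{10} C(10,j)·(1/3)^j·(2/3)^{10-j} = 1507/19683.

1507/19683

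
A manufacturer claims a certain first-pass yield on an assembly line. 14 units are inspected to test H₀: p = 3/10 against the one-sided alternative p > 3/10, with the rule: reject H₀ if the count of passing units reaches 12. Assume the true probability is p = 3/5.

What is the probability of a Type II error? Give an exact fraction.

A Type II error is failing to reject when Ha holds: with p = 3/5, β = P(S ≤ 11).
Summing C(14,j)·(3/5)^j·(2/5)^{14-j} for j = 0..11 gives 5860647088/6103515625.

5860647088/6103515625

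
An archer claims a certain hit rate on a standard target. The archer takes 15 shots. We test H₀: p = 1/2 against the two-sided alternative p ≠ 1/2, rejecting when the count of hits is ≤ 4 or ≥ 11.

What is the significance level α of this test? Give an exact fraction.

The significance level is the null-hypothesis probability of the rejection region {≤4} ∪ {≥11}.
By symmetry, α = 2·P(S ≤ 4) = 2·(1 + 15 + 105 + 455 + 1365)/32768 = 3882/32768 = 1941/16384.

1941/16384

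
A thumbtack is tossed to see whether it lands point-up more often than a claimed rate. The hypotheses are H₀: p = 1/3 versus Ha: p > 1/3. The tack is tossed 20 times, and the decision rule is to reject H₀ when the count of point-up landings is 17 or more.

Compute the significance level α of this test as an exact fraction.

3307/1162261467

Under H₀, X ~ Binomial(20, 1/3), and α = P(X ≥ 17).
P(X ≥ 17) = Σ_{j=17}^{20} C(20,j)·(1/3)^j·(2/3)^{20-j} = 3307/1162261467.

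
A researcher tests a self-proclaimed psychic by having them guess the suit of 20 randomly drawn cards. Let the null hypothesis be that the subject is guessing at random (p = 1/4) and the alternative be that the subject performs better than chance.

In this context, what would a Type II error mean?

A Type II error is failing to reject H₀ when H₀ is false.
Here that means concluding there is no evidence of ability when actually the subject performs better than chance.

A Type II error would mean concluding that the subject is guessing at random (p = 1/4) (or at least failing to establish that the subject performs better than chance) when in fact the subject performs better than chance.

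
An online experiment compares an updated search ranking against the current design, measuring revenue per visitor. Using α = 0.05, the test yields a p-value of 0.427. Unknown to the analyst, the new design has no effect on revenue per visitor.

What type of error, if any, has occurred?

The conventional null hypothesis is that the new design has no effect on revenue per visitor.
Since p = 0.427 ≥ α = 0.05, H₀ is not rejected.
H₀ is true (actually the new design has no effect on revenue per visitor).
The decision matches the true state — no error.

No error — this is a correct decision.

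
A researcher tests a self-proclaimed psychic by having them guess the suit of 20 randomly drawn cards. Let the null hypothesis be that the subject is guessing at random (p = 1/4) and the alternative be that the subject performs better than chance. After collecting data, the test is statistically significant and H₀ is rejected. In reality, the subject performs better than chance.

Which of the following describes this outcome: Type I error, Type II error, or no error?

No error — this is a correct decision.

The test rejected a false H₀ — the decision matches the true state.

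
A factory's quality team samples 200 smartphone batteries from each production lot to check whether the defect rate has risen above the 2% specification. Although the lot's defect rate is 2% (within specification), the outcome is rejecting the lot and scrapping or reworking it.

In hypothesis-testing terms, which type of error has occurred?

The null hypothesis here is that the lot's defect rate is 2% (within specification).
'Rejecting the lot and scrapping or reworking it' corresponds to rejecting H₀.
H₀ was rejected but H₀ is true — a Type I error (false positive).

Type I error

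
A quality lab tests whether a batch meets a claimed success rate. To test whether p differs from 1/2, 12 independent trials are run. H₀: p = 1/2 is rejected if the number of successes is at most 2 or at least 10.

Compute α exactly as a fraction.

The significance level is the null-hypothesis probability of the rejection region {≤2} ∪ {≥10}.
Each tail has probability (1 + 12 + 66)/4096; doubling gives α = 158/4096 = 79/2048.

79/2048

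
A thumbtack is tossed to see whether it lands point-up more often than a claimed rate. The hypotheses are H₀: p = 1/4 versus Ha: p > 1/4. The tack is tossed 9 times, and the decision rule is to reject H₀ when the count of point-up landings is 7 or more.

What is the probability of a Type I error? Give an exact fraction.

Under H₀, X ~ Binomial(9, 1/4), and α = P(X ≥ 7).
Adding the binomial terms for j = 7 through 9 with p = 1/4 yields 11/8192.

11/8192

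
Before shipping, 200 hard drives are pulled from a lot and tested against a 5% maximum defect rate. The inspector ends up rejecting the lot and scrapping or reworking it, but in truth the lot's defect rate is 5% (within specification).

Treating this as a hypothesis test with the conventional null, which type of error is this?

The null hypothesis here is that the lot's defect rate is 5% (within specification).
'Rejecting the lot and scrapping or reworking it' corresponds to rejecting H₀.
H₀ was rejected but H₀ is true — a Type I error (false positive).

Type I error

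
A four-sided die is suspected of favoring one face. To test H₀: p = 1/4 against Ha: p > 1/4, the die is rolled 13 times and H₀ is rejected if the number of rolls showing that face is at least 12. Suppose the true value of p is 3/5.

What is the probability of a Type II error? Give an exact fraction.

1205291336/1220703125

Under the alternative p = 3/5, X ~ Binomial(13, 3/5); β is the probability the test does not reject, P(X < 12).
Adding the binomial probabilities P(X=0)+…+P(X=11) at p = 3/5 gives 1205291336/1220703125.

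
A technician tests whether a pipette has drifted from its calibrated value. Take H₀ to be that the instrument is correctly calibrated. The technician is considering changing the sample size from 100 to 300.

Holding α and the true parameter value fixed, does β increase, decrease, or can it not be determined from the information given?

It decreases.

Increasing n separates the H₀ and Ha sampling distributions, so under Ha fewer outcomes land in the acceptance region.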